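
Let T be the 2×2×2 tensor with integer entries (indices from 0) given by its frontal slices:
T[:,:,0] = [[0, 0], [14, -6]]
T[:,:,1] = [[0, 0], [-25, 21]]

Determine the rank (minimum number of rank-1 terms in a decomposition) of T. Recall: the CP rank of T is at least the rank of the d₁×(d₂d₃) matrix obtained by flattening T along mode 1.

2

Lower bound: the mode-2 unfolding of T (rows indexed by j, columns by (i,k) = (0,0), (0,1), (1,0), (1,1)) is [[0, 0, 14, -25], [0, 0, -6, 21]].
There the 2×2 minor on rows j ∈ {0, 1}, columns (i,k) ∈ {(1,0), (1,1)} is det [[14, -25], [-6, 21]] = 144 ≠ 0, so this unfolding has rank ≥ 2; CP rank is at least every unfolding rank, so rank(T) ≥ 2. (Flattening ranks never certify an upper bound on CP rank; for that we must actually write T with 2 rank-1 terms.)
Upper bound — finding two terms. Every mode-1 slice of T is a multiple of one matrix: T[i,:,:] = a[i]·M with a = [0, 1] and M = [[14, -25], [-6, 21]] (rows indexed by j, columns by k). So it suffices to write M as a sum of two rank-1 matrices.
Splitting M by its rows (j = 0, 1), M = [1, 0][14, -25]ᵀ + [0, 1][-6, 21]ᵀ.
Hence T = [0, 1] (x) [1, 0] (x) [14, -25] + [0, 1] (x) [0, 1] (x) [-6, 21], so rank(T) ≤ 2.
These bounds meet, so rank(T) = 2.
Check entry T[0,1,1] = 0: (0)·(0)·(-25) + (0)·(1)·(21) = 0.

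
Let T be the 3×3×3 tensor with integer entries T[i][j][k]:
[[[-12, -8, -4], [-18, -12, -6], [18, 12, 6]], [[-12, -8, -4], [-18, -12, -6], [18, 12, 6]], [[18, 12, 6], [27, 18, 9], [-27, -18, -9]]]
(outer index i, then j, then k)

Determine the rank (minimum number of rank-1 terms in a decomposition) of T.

Lower bound: T ≠ 0 (e.g. T[0,0,0] = -12), so rank(T) ≥ 1.
Upper bound: the mode-1 fibre T[:,0,0] = [-12, -12, 18] gives a = [2, 2, -3] (primitive direction); the mode-2 fibre T[0,:,0] = [-12, -18, 18] gives b = [2, 3, -3]; then c[k] = T[0,0,k] / (a[0]·b[0]) = [-12, -8, -4] / 4 = [-3, -2, -1].
Expanding [2, 2, -3] ∘ [2, 3, -3] ∘ [-3, -2, -1] reproduces all 27 entries of T, so T = [2, 2, -3] ∘ [2, 3, -3] ∘ [-3, -2, -1] and rank(T) ≤ 1.
These bounds meet, so rank(T) = 1.

1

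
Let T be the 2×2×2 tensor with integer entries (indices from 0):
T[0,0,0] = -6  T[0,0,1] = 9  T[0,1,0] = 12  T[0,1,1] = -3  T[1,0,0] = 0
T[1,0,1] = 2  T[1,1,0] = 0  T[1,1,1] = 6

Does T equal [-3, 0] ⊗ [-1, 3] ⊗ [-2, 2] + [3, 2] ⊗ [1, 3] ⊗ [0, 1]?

Reconstruct entry (0,1,0) from the claimed factors: Σₗ aₗ[0]bₗ[1]cₗ[0] = (-3)·(3)·(-2) + (3)·(3)·(0) = 18, but T[0,1,0] = 12. The claim is false.

No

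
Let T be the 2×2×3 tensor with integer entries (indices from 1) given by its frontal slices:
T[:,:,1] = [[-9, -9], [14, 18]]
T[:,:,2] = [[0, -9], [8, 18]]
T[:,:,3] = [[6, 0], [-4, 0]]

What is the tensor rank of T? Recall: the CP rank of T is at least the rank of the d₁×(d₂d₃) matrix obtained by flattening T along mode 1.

2

Lower bound: the mode-1 unfolding of T (rows indexed by i, columns by (j,k) = (1,1), (1,2), (1,3), (2,1), (2,2), (2,3)) is [[-9, 0, 6, -9, -9, 0], [14, 8, -4, 18, 18, 0]].
There the 2×2 minor on rows i ∈ {1, 2}, columns (j,k) ∈ {(1,1), (1,2)} is det [[-9, 0], [14, 8]] = -72 ≠ 0, so this unfolding has rank ≥ 2; CP rank is at least every unfolding rank, so rank(T) ≥ 2. (Flattening ranks never certify an upper bound on CP rank; for that we must actually write T with 2 rank-1 terms.)
Upper bound — finding two terms. Write S_k = T[:,:,k] for the frontal slices: S₁ = [[-9, -9], [14, 18]], S₂ = [[0, -9], [8, 18]], S₃ = [[6, 0], [-4, 0]].
If T = a₁ ⊗ b₁ ⊗ c₁ + a₂ ⊗ b₂ ⊗ c₂ then each S_k = c₁[k]·a₁b₁ᵀ + c₂[k]·a₂b₂ᵀ. S₁ and S₂ are linearly independent, so a₁b₁ᵀ and a₂b₂ᵀ must span the same plane of matrices: they are the rank-1 matrices of the form x·S₁ + y·S₂.
det(x·S₁ + y·S₂) is −36·x² + 36·xy + 72·y² = (-36)·(x − 2·y)(x + y), vanishing at (x:y) = (2:1) and (1:-1).
M₁ = 2·S₁ + S₂ = [[-18, -27], [36, 54]] = (-9)·[1, -2][2, 3]ᵀ and M₂ = S₁ − S₂ = [[-9, 0], [6, 0]] = (-3)·[3, -2][1, 0]ᵀ, so take a₁ = [1, -2], b₁ = [2, 3], a₂ = [3, -2], b₂ = [1, 0].
Each slice is an integer combination of E₁ = a₁b₁ᵀ and E₂ = a₂b₂ᵀ: S₁ = −3·E₁ − E₂, S₂ = −3·E₁ + 2·E₂, S₃ = 2·E₂; reading off coefficients, c₁ = [-3, -3, 0] and c₂ = [-1, 2, 2].
Hence T = [1, -2] ⊗ [2, 3] ⊗ [-3, -3, 0] + [3, -2] ⊗ [1, 0] ⊗ [-1, 2, 2], so rank(T) ≤ 2.
These bounds meet, so rank(T) = 2.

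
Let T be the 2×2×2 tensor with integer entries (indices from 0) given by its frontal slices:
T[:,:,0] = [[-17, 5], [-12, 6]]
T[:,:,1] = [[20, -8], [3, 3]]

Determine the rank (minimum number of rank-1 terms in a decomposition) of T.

2

Lower bound: the mode-3 unfolding of T (rows indexed by k, columns by (i,j) = (0,0), (0,1), (1,0), (1,1)) is [[-17, 5, -12, 6], [20, -8, 3, 3]].
There the 2×2 minor on rows k ∈ {0, 1}, columns (i,j) ∈ {(0,0), (0,1)} is det [[-17, 5], [20, -8]] = 36 ≠ 0, so this unfolding has rank ≥ 2; CP rank is at least every unfolding rank, so rank(T) ≥ 2. (Unfolding ranks only ever bound the CP rank from below — rank(T) can be strictly larger than all of them — so the matching upper bound has to come from an explicit 2-term decomposition.)
Upper bound — finding two terms. Write S_k = T[:,:,k] for the frontal slices: S₀ = [[-17, 5], [-12, 6]], S₁ = [[20, -8], [3, 3]].
If T = a₁ ⊗ b₁ ⊗ c₁ + a₂ ⊗ b₂ ⊗ c₂ then each S_k = c₁[k]·a₁b₁ᵀ + c₂[k]·a₂b₂ᵀ. S₀ and S₁ are linearly independent, so a₁b₁ᵀ and a₂b₂ᵀ must span the same plane of matrices: they are the rank-1 matrices of the form x·S₀ + y·S₁.
det(x·S₀ + y·S₁) is −42·x² − 42·xy + 84·y² = (-42)·(x + 2·y)(x − y), vanishing at (x:y) = (2:-1) and (1:1).
M₁ = 2·S₀ − S₁ = [[-54, 18], [-27, 9]] = (-9)·(2, 1)(3, -1)ᵀ and M₂ = S₀ + S₁ = [[3, -3], [-9, 9]] = 3·(1, -3)(1, -1)ᵀ, so take a₁ = (2, 1), b₁ = (3, -1), a₂ = (1, -3), b₂ = (1, -1).
Each slice is an integer combination of E₁ = a₁b₁ᵀ and E₂ = a₂b₂ᵀ: S₀ = −3·E₁ + E₂, S₁ = 3·E₁ + 2·E₂; reading off coefficients, c₁ = (-3, 3) and c₂ = (1, 2).
Hence T = (2, 1) ⊗ (3, -1) ⊗ (-3, 3) + (1, -3) ⊗ (1, -1) ⊗ (1, 2), so rank(T) ≤ 2.
These bounds meet, so rank(T) = 2.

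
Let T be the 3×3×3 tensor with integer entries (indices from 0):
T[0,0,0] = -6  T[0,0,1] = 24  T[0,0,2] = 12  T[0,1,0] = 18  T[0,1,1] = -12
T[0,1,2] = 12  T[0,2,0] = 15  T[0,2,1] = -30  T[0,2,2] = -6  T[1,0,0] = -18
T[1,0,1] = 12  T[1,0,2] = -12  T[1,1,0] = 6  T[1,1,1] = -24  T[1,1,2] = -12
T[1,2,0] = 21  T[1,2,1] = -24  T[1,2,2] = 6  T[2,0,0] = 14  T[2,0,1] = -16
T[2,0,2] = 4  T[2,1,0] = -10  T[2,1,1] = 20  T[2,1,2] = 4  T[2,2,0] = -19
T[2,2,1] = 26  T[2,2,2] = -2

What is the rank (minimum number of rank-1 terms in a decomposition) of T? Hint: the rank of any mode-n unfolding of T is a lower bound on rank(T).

2

Lower bound: the mode-3 unfolding of T (rows indexed by k, columns by (i,j) = (0,0), (0,1), (0,2), (1,0), (1,1), (1,2), (2,0), (2,1), (2,2)) is [[-6, 18, 15, -18, 6, 21, 14, -10, -19], [24, -12, -30, 12, -24, -24, -16, 20, 26], [12, 12, -6, -12, -12, 6, 4, 4, -2]].
There the 2×2 minor on rows k ∈ {0, 1}, columns (i,j) ∈ {(0,0), (0,1)} is det [[-6, 18], [24, -12]] = -360 ≠ 0, so this unfolding has rank ≥ 2; CP rank is at least every unfolding rank, so rank(T) ≥ 2. (Flattening ranks never certify an upper bound on CP rank; for that we must actually write T with 2 rank-1 terms.)
Upper bound — finding two terms. Write S_k = T[:,:,k] for the frontal slices: S₀ = [[-6, 18, 15], [-18, 6, 21], [14, -10, -19]], S₁ = [[24, -12, -30], [12, -24, -24], [-16, 20, 26]], S₂ = [[12, 12, -6], [-12, -12, 6], [4, 4, -2]].
If T = a₁ ⊗ b₁ ⊗ c₁ + a₂ ⊗ b₂ ⊗ c₂ then each S_k = c₁[k]·a₁b₁ᵀ + c₂[k]·a₂b₂ᵀ. S₀ and S₁ are linearly independent, so a₁b₁ᵀ and a₂b₂ᵀ must span the same plane of matrices: they are the rank-1 matrices of the form x·S₀ + y·S₁.
The 2×2 minor of x·S₀ + y·S₁ on rows {0,1}, columns {0,1} is 288·x² − 144·xy − 432·y² = 144·(2·x − 3·y)(x + y), vanishing at (x:y) = (3:2) and (1:-1).
M₁ = 3·S₀ + 2·S₁ = [[30, 30, -15], [-30, -30, 15], [10, 10, -5]] = 5·[3, -3, 1][2, 2, -1]ᵀ and M₂ = S₀ − S₁ = [[-30, 30, 45], [-30, 30, 45], [30, -30, -45]] = (-15)·[1, 1, -1][2, -2, -3]ᵀ, so take a₁ = [3, -3, 1], b₁ = [2, 2, -1], a₂ = [1, 1, -1], b₂ = [2, -2, -3].
Each slice is an integer combination of E₁ = a₁b₁ᵀ and E₂ = a₂b₂ᵀ: S₀ = E₁ − 6·E₂, S₁ = E₁ + 9·E₂, S₂ = 2·E₁; reading off coefficients, c₁ = [1, 1, 2] and c₂ = [-6, 9, 0].
Hence T = [3, -3, 1] ⊗ [2, 2, -1] ⊗ [1, 1, 2] + [1, 1, -1] ⊗ [2, -2, -3] ⊗ [-6, 9, 0], so rank(T) ≤ 2.
These bounds meet, so rank(T) = 2.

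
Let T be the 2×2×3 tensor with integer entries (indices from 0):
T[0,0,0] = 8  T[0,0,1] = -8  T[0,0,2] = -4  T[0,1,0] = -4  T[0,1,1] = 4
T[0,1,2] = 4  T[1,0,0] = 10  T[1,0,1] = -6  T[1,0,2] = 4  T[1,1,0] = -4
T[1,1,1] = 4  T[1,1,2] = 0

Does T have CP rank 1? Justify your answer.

No

The mode-3 unfolding of T (rows indexed by k, columns by (i,j) = (0,0), (0,1), (1,0), (1,1)) is [[8, -4, 10, -4], [-8, 4, -6, 4], [-4, 4, 4, 0]].
There the 3×3 minor on rows k ∈ {0, 1, 2}, columns (i,j) ∈ {(0,0), (0,1), (1,0)} is det [[8, -4, 10], [-8, 4, -6], [-4, 4, 4]] = -64 ≠ 0, so this unfolding has rank ≥ 3; CP rank is at least every unfolding rank, so rank(T) ≥ 3.
In particular rank(T) ≥ 3 > 1, so T is not rank-1.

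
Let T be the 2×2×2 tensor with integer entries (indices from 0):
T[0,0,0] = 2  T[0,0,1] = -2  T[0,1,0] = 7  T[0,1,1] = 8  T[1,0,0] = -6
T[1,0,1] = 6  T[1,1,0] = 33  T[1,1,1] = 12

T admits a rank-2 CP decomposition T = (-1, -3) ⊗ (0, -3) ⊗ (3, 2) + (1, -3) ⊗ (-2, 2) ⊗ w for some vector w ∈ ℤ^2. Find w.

w = (-1, 1)

Subtract the known terms from T to get the rank-1 residual R = (1, -3) ⊗ (-2, 2) ⊗ w, so R[i,j,k] = a[i]·b[j]·w[k]. Pick indices with nonzero a[0]·b[0] = (1)·(-2) = -2. Only the fibre through (0,0,·) is needed: R[0,0,:] = T[0,0,:] − Σₗ aₗ[0]bₗ[0]cₗ = [2, -2] − (-1)·(0)·(3, 2) = [2, -2]. Then w[k] = R[0,0,k] / -2 for each k, giving w = [2, -2] / -2 = (-1, 1).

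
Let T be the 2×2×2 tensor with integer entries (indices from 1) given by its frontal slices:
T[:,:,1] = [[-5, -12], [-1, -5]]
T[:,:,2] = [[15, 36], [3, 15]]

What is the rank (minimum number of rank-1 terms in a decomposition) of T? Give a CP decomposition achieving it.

rank(T) = 2

Lower bound: the mode-2 unfolding of T (rows indexed by j, columns by (i,k) = (1,1), (1,2), (2,1), (2,2)) is [[-5, 15, -1, 3], [-12, 36, -5, 15]].
There the 2×2 minor on rows j ∈ {1, 2}, columns (i,k) ∈ {(1,1), (2,1)} is det [[-5, -1], [-12, -5]] = 13 ≠ 0, so this unfolding has rank ≥ 2; CP rank is at least every unfolding rank, so rank(T) ≥ 2. (Unfolding ranks only ever bound the CP rank from below — rank(T) can be strictly larger than all of them — so the matching upper bound has to come from an explicit 2-term decomposition.)
Upper bound — finding two terms. Every mode-3 slice of T is a multiple of one matrix: T[:,:,k] = c[k]·M with c = [1, -3] and M = [[-5, -12], [-1, -5]] (rows indexed by i, columns by j). So it suffices to write M as a sum of two rank-1 matrices.
Splitting M by its rows (i = 1, 2), M = [1, 0][-5, -12]ᵀ + [0, 1][-1, -5]ᵀ.
Hence T = [1, 0] ⊗ [-5, -12] ⊗ [1, -3] + [0, 1] ⊗ [-1, -5] ⊗ [1, -3], so rank(T) ≤ 2.
These bounds meet, so rank(T) = 2.
Check entry T[2,2,1] = -5: (0)·(-12)·(1) + (1)·(-5)·(1) = -5.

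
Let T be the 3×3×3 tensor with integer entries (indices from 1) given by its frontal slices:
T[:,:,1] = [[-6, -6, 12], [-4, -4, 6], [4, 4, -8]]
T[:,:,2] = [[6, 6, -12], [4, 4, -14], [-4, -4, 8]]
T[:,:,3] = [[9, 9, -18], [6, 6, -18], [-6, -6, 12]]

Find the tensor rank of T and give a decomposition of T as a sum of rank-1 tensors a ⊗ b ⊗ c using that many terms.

Lower bound: the mode-3 unfolding of T (rows indexed by k, columns by (i,j) = (1,1), (1,2), (1,3), (2,1), (2,2), (2,3), (3,1), (3,2), (3,3)) is [[-6, -6, 12, -4, -4, 6, 4, 4, -8], [6, 6, -12, 4, 4, -14, -4, -4, 8], [9, 9, -18, 6, 6, -18, -6, -6, 12]].
There the 2×2 minor on rows k ∈ {1, 2}, columns (i,j) ∈ {(1,1), (2,3)} is det [[-6, 6], [6, -14]] = 48 ≠ 0, so this unfolding has rank ≥ 2; CP rank is at least every unfolding rank, so rank(T) ≥ 2. (Flattening ranks never certify an upper bound on CP rank; for that we must actually write T with 2 rank-1 terms.)
Upper bound — finding two terms. Write S_k = T[:,:,k] for the frontal slices: S₁ = [[-6, -6, 12], [-4, -4, 6], [4, 4, -8]], S₂ = [[6, 6, -12], [4, 4, -14], [-4, -4, 8]], S₃ = [[9, 9, -18], [6, 6, -18], [-6, -6, 12]].
If T = a₁ ⊗ b₁ ⊗ c₁ + a₂ ⊗ b₂ ⊗ c₂ then each S_k = c₁[k]·a₁b₁ᵀ + c₂[k]·a₂b₂ᵀ. S₁ and S₂ are linearly independent, so a₁b₁ᵀ and a₂b₂ᵀ must span the same plane of matrices: they are the rank-1 matrices of the form x·S₁ + y·S₂.
The 2×2 minor of x·S₁ + y·S₂ on rows {1,2}, columns {1,3} is 12·x² + 24·xy − 36·y² = 12·(x + 3·y)(x − y), vanishing at (x:y) = (3:-1) and (1:1).
M₁ = 3·S₁ − S₂ = [[-24, -24, 48], [-16, -16, 32], [16, 16, -32]] = (-8)·[3, 2, -2][1, 1, -2]ᵀ and M₂ = S₁ + S₂ = [[0, 0, 0], [0, 0, -8], [0, 0, 0]] = (-8)·[0, 1, 0][0, 0, 1]ᵀ, so take a₁ = [3, 2, -2], b₁ = [1, 1, -2], a₂ = [0, 1, 0], b₂ = [0, 0, 1].
Each slice is an integer combination of E₁ = a₁b₁ᵀ and E₂ = a₂b₂ᵀ: S₁ = −2·E₁ − 2·E₂, S₂ = 2·E₁ − 6·E₂, S₃ = 3·E₁ − 6·E₂; reading off coefficients, c₁ = [-2, 2, 3] and c₂ = [-2, -6, -6].
Hence T = [3, 2, -2] ⊗ [1, 1, -2] ⊗ [-2, 2, 3] + [0, 1, 0] ⊗ [0, 0, 1] ⊗ [-2, -6, -6], so rank(T) ≤ 2.
These bounds meet, so rank(T) = 2.

rank(T) = 2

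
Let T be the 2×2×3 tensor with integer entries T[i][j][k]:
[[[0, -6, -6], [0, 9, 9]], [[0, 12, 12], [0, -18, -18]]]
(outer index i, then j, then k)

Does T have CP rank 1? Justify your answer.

If T = a (x) b (x) c then every fibre of T is a multiple of the corresponding factor, so read the factors off the fibres through the nonzero entry T[0,0,1] = -6.
The mode-1 fibre T[:,0,1] = [-6, 12] gives a = (1, -2) (primitive direction); the mode-2 fibre T[0,:,1] = [-6, 9] gives b = (2, -3); then c[k] = T[0,0,k] / (a[0]·b[0]) = [0, -6, -6] / 2 = (0, -3, -3).
Expanding (1, -2) (x) (2, -3) (x) (0, -3, -3) reproduces all 12 entries of T, so T = (1, -2) (x) (2, -3) (x) (0, -3, -3) and rank(T) ≤ 1.
Equivalently every frontal slice T[:,:,k] is c[k] times the rank-1 matrix (1, -2) (x) (2, -3). So T has rank 1 (it is nonzero).

Yes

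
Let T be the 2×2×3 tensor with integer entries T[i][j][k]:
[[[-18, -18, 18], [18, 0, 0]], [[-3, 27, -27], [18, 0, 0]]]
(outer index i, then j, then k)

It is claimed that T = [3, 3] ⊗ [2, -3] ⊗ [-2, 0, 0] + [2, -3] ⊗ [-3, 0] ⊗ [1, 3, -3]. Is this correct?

Reconstruct entrywise from the claimed factors. For example, T[0,1,1] = 0 and Σₗ aₗ[0]bₗ[1]cₗ[1] = (3)·(-3)·(0) + (2)·(0)·(3) = 0; checking all 12 entries, every one matches. The claim holds.

Yes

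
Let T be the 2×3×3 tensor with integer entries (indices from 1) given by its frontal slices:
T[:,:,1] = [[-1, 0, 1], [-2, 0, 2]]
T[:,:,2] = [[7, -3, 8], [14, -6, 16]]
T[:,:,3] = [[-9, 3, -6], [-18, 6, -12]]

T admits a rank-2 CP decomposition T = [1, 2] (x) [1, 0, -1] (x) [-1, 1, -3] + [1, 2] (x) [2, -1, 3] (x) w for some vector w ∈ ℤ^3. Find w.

Subtract the known terms from T to get the rank-1 residual R = [1, 2] (x) [2, -1, 3] (x) w, so R[i,j,k] = a[i]·b[j]·w[k]. Pick indices with nonzero a[1]·b[1] = (1)·(2) = 2. Only the fibre through (1,1,·) is needed: R[1,1,:] = T[1,1,:] − Σₗ aₗ[1]bₗ[1]cₗ = [-1, 7, -9] − (1)·(1)·[-1, 1, -3] = [0, 6, -6]. Then w[k] = R[1,1,k] / 2 for each k, giving w = [0, 6, -6] / 2 = [0, 3, -3].

w = [0, 3, -3]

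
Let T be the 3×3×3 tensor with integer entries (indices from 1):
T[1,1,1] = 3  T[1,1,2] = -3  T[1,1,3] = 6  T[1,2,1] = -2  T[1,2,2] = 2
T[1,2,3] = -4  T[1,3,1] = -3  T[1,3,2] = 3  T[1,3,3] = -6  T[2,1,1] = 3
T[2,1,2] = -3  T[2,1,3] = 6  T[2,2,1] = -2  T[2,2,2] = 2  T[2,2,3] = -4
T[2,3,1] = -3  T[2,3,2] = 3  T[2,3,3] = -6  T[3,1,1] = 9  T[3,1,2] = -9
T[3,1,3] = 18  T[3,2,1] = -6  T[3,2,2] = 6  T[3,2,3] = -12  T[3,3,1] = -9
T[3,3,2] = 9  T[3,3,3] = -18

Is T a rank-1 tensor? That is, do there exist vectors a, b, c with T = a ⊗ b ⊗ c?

If T = a ⊗ b ⊗ c then every fibre of T is a multiple of the corresponding factor, so read the factors off the fibres through the nonzero entry T[1,1,1] = 3.
The mode-1 fibre T[:,1,1] = [3, 3, 9] gives a = (1, 1, 3) (primitive direction); the mode-2 fibre T[1,:,1] = [3, -2, -3] gives b = (3, -2, -3); then c[k] = T[1,1,k] / (a[1]·b[1]) = [3, -3, 6] / 3 = (1, -1, 2).
Expanding (1, 1, 3) ⊗ (3, -2, -3) ⊗ (1, -1, 2) reproduces all 27 entries of T, so T = (1, 1, 3) ⊗ (3, -2, -3) ⊗ (1, -1, 2) and rank(T) ≤ 1.
Equivalently every frontal slice T[:,:,k] is c[k] times the rank-1 matrix (1, 1, 3) ⊗ (3, -2, -3). So T has rank 1 (it is nonzero).

Yes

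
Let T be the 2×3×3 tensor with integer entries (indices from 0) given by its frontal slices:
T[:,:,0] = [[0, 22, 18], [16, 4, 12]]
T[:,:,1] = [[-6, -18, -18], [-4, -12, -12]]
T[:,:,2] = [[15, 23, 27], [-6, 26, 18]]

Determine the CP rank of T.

Lower bound: the mode-1 unfolding of T (rows indexed by i, columns by (j,k) = (0,0), (0,1), (0,2), (1,0), (1,1), (1,2), (2,0), (2,1), (2,2)) is [[0, -6, 15, 22, -18, 23, 18, -18, 27], [16, -4, -6, 4, -12, 26, 12, -12, 18]].
There the 2×2 minor on rows i ∈ {0, 1}, columns (j,k) ∈ {(0,0), (0,1)} is det [[0, -6], [16, -4]] = 96 ≠ 0, so this unfolding has rank ≥ 2; CP rank is at least every unfolding rank, so rank(T) ≥ 2. (Unfolding ranks only ever bound the CP rank from below — rank(T) can be strictly larger than all of them — so the matching upper bound has to come from an explicit 2-term decomposition.)
Upper bound — finding two terms. Write S_k = T[:,:,k] for the frontal slices: S₀ = [[0, 22, 18], [16, 4, 12]], S₁ = [[-6, -18, -18], [-4, -12, -12]], S₂ = [[15, 23, 27], [-6, 26, 18]].
If T = a₁ ⊗ b₁ ⊗ c₁ + a₂ ⊗ b₂ ⊗ c₂ then each S_k = c₁[k]·a₁b₁ᵀ + c₂[k]·a₂b₂ᵀ. S₀ and S₁ are linearly independent, so a₁b₁ᵀ and a₂b₂ᵀ must span the same plane of matrices: they are the rank-1 matrices of the form x·S₀ + y·S₁.
The 2×2 minor of x·S₀ + y·S₁ on rows {0,1}, columns {0,1} is −352·x² + 352·xy = (-352)·(x − y)(x), vanishing at (x:y) = (1:1) and (0:1).
M₁ = S₀ + S₁ = [[-6, 4, 0], [12, -8, 0]] = (-2)·(1, -2)(3, -2, 0)ᵀ and M₂ = S₁ = [[-6, -18, -18], [-4, -12, -12]] = (-2)·(3, 2)(1, 3, 3)ᵀ, so take a₁ = (1, -2), b₁ = (3, -2, 0), a₂ = (3, 2), b₂ = (1, 3, 3).
Each slice is an integer combination of E₁ = a₁b₁ᵀ and E₂ = a₂b₂ᵀ: S₀ = −2·E₁ + 2·E₂, S₁ = −2·E₂, S₂ = 2·E₁ + 3·E₂; reading off coefficients, c₁ = (-2, 0, 2) and c₂ = (2, -2, 3).
Hence T = (1, -2) ⊗ (3, -2, 0) ⊗ (-2, 0, 2) + (3, 2) ⊗ (1, 3, 3) ⊗ (2, -2, 3), so rank(T) ≤ 2.
These bounds meet, so rank(T) = 2.

2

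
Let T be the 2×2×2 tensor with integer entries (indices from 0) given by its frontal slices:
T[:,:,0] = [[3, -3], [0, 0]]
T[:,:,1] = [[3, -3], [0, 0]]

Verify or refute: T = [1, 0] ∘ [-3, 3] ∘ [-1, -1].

Reconstruct entrywise from the claimed factors. For example, T[0,1,0] = -3 and Σₗ aₗ[0]bₗ[1]cₗ[0] = (1)·(3)·(-1) = -3; checking all 8 entries, every one matches. The claim holds.

Yes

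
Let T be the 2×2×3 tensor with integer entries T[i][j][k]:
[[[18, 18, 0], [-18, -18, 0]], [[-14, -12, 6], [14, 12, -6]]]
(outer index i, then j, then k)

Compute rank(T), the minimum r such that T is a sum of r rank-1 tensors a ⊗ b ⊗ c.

Lower bound: the mode-1 unfolding of T (rows indexed by i, columns by (j,k) = (0,0), (0,1), (0,2), (1,0), (1,1), (1,2)) is [[18, 18, 0, -18, -18, 0], [-14, -12, 6, 14, 12, -6]].
There the 2×2 minor on rows i ∈ {0, 1}, columns (j,k) ∈ {(0,0), (0,1)} is det [[18, 18], [-14, -12]] = 36 ≠ 0, so this unfolding has rank ≥ 2; CP rank is at least every unfolding rank, so rank(T) ≥ 2. (Unfolding ranks only ever bound the CP rank from below — rank(T) can be strictly larger than all of them — so the matching upper bound has to come from an explicit 2-term decomposition.)
Upper bound — finding two terms. Every mode-2 slice of T is a multiple of one matrix: T[:,j,:] = b[j]·M with b = [1, -1] and M = [[18, 18, 0], [-14, -12, 6]] (rows indexed by i, columns by k). So it suffices to write M as a sum of two rank-1 matrices.
Splitting M by its rows (i = 0, 1), M = [1, 0][18, 18, 0]ᵀ + [0, 1][-14, -12, 6]ᵀ.
Hence T = [1, 0] ⊗ [1, -1] ⊗ [18, 18, 0] + [0, 1] ⊗ [1, -1] ⊗ [-14, -12, 6], so rank(T) ≤ 2.
These bounds meet, so rank(T) = 2.

2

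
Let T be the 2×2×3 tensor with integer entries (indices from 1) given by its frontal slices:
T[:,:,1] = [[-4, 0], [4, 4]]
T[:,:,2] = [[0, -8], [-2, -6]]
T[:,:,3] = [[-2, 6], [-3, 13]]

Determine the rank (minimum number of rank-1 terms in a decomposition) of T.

Lower bound: the mode-3 unfolding of T (rows indexed by k, columns by (i,j) = (1,1), (1,2), (2,1), (2,2)) is [[-4, 0, 4, 4], [0, -8, -2, -6], [-2, 6, -3, 13]].
There the 3×3 minor on rows k ∈ {1, 2, 3}, columns (i,j) ∈ {(1,1), (1,2), (2,1)} is det [[-4, 0, 4], [0, -8, -2], [-2, 6, -3]] = -208 ≠ 0, so this unfolding has rank ≥ 3; CP rank is at least every unfolding rank, so rank(T) ≥ 3. (Unfolding ranks only ever bound the CP rank from below — rank(T) can be strictly larger than all of them — so the matching upper bound has to come from an explicit 3-term decomposition.)
Upper bound: T is a sum of 3 rank-1 terms, T = [0, 1] ⊗ [1, -1] ⊗ [2, -2, -4] + [1, 1] ⊗ [0, 1] ⊗ [4, -8, 8] + [2, -1] ⊗ [1, 1] ⊗ [-2, 0, -1] (written with every a and b primitive with positive leading entry and the scale carried by c; CP decompositions are not unique, and this one is verified by expanding entrywise), so rank(T) ≤ 3.
These bounds meet, so rank(T) = 3.
Check entry T[1,2,2] = -8: (0)·(-1)·(-2) + (1)·(1)·(-8) + (2)·(1)·(0) = -8.

3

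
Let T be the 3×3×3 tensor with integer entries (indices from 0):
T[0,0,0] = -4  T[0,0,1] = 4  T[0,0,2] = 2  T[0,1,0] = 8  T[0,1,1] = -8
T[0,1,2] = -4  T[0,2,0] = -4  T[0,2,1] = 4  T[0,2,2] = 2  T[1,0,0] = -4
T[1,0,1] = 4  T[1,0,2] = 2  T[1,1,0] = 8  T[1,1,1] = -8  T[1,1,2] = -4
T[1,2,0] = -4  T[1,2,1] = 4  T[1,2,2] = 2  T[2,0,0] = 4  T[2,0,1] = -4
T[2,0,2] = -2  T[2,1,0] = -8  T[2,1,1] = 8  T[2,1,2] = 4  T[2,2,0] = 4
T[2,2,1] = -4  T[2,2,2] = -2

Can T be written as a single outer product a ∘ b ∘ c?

If T = a ∘ b ∘ c then every fibre of T is a multiple of the corresponding factor, so read the factors off the fibres through the nonzero entry T[0,0,0] = -4.
The mode-1 fibre T[:,0,0] = [-4, -4, 4] gives a = [1, 1, -1] (primitive direction); the mode-2 fibre T[0,:,0] = [-4, 8, -4] gives b = [1, -2, 1]; then c[k] = T[0,0,k] / (a[0]·b[0]) = [-4, 4, 2] / 1 = [-4, 4, 2].
Expanding [1, 1, -1] ∘ [1, -2, 1] ∘ [-4, 4, 2] reproduces all 27 entries of T, so T = [1, 1, -1] ∘ [1, -2, 1] ∘ [-4, 4, 2] and rank(T) ≤ 1.
Equivalently every frontal slice T[:,:,k] is c[k] times the rank-1 matrix [1, 1, -1] ∘ [1, -2, 1]. So T has rank 1 (it is nonzero).

Yes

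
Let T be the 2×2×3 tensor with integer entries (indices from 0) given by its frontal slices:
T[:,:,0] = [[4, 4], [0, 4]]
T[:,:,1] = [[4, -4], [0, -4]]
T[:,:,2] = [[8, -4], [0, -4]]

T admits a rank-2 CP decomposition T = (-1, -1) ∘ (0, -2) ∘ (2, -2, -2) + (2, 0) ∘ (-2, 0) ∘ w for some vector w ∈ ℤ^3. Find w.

Subtract the known terms from T to get the rank-1 residual R = (2, 0) ∘ (-2, 0) ∘ w, so R[i,j,k] = a[i]·b[j]·w[k]. Pick indices with nonzero a[0]·b[0] = (2)·(-2) = -4. Only the fibre through (0,0,·) is needed: R[0,0,:] = T[0,0,:] − Σₗ aₗ[0]bₗ[0]cₗ = [4, 4, 8] − (-1)·(0)·(2, -2, -2) = [4, 4, 8]. Then w[k] = R[0,0,k] / -4 for each k, giving w = [4, 4, 8] / -4 = (-1, -1, -2).

w = (-1, -1, -2)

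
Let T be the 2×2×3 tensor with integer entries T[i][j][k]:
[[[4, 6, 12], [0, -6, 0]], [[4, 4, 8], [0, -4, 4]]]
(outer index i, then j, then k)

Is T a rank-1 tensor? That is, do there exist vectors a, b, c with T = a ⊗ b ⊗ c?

The mode-3 unfolding of T (rows indexed by k, columns by (i,j) = (0,0), (0,1), (1,0), (1,1)) is [[4, 0, 4, 0], [6, -6, 4, -4], [12, 0, 8, 4]].
There the 3×3 minor on rows k ∈ {0, 1, 2}, columns (i,j) ∈ {(0,0), (0,1), (1,0)} is det [[4, 0, 4], [6, -6, 4], [12, 0, 8]] = 96 ≠ 0, so this unfolding has rank ≥ 3; CP rank is at least every unfolding rank, so rank(T) ≥ 3.
In particular rank(T) ≥ 3 > 1, so T is not rank-1.

No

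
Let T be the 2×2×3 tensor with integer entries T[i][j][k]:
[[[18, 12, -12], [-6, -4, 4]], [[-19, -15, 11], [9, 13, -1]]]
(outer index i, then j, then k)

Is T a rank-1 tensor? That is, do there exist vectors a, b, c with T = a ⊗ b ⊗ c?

No

The mode-3 unfolding of T (rows indexed by k, columns by (i,j) = (0,0), (0,1), (1,0), (1,1)) is [[18, -6, -19, 9], [12, -4, -15, 13], [-12, 4, 11, -1]].
There the 2×2 minor on rows k ∈ {0, 1}, columns (i,j) ∈ {(0,0), (1,0)} is det [[18, -19], [12, -15]] = -42 ≠ 0, so this unfolding has rank ≥ 2; CP rank is at least every unfolding rank, so rank(T) ≥ 2.
In particular rank(T) ≥ 2 > 1, so T is not rank-1.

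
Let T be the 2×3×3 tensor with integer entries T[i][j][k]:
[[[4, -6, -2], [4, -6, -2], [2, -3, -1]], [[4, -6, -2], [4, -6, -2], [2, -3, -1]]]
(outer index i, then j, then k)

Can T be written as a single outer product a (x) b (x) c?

Yes

The mode-1 fibre T[:,0,0] = [4, 4] gives a = [1, 1] (primitive direction); the mode-2 fibre T[0,:,0] = [4, 4, 2] gives b = [2, 2, 1]; then c[k] = T[0,0,k] / (a[0]·b[0]) = [4, -6, -2] / 2 = [2, -3, -1].
Expanding [1, 1] (x) [2, 2, 1] (x) [2, -3, -1] reproduces all 18 entries of T, so T = [1, 1] (x) [2, 2, 1] (x) [2, -3, -1] and rank(T) ≤ 1.
Equivalently every frontal slice T[:,:,k] is c[k] times the rank-1 matrix [1, 1] (x) [2, 2, 1]. So T has rank 1 (it is nonzero).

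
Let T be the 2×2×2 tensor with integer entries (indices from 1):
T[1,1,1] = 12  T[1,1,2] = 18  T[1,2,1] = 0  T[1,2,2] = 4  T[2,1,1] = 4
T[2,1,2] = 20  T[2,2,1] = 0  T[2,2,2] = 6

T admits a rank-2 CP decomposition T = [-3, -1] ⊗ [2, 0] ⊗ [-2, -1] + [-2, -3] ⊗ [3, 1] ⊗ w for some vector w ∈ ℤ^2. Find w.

w = [0, -2]

Subtract the known terms from T to get the rank-1 residual R = [-2, -3] ⊗ [3, 1] ⊗ w, so R[i,j,k] = a[i]·b[j]·w[k]. Pick indices with nonzero a[1]·b[1] = (-2)·(3) = -6. Only the fibre through (1,1,·) is needed: R[1,1,:] = T[1,1,:] − Σₗ aₗ[1]bₗ[1]cₗ = [12, 18] − (-3)·(2)·[-2, -1] = [0, 12]. Then w[k] = R[1,1,k] / -6 for each k, giving w = [0, 12] / -6 = [0, -2].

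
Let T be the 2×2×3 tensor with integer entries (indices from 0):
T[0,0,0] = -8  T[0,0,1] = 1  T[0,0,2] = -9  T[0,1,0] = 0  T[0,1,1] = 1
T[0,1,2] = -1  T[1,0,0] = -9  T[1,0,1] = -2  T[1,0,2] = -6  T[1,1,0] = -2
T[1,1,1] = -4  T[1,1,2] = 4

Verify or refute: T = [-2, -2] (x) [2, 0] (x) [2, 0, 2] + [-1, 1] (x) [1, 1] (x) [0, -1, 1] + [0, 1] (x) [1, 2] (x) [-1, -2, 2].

Reconstruct entry (1,0,1) from the claimed factors: Σₗ aₗ[1]bₗ[0]cₗ[1] = (-2)·(2)·(0) + (1)·(1)·(-1) + (1)·(1)·(-2) = -3, but T[1,0,1] = -2. The claim is false.

No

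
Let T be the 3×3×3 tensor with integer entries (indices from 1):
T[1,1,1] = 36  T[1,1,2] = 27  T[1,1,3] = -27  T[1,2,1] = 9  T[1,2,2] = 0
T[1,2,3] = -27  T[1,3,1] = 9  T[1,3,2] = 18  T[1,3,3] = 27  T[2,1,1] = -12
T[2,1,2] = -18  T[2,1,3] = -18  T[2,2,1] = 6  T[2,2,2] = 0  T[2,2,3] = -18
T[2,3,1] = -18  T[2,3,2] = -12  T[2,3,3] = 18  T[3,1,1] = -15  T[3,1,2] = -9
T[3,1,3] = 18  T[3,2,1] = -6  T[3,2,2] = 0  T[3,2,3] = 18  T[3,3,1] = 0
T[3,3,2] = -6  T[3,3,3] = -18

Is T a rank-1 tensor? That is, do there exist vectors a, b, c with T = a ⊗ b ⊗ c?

The mode-3 unfolding of T (rows indexed by k, columns by (i,j) = (1,1), (1,2), (1,3), (2,1), (2,2), (2,3), (3,1), (3,2), (3,3)) is [[36, 9, 9, -12, 6, -18, -15, -6, 0], [27, 0, 18, -18, 0, -12, -9, 0, -6], [-27, -27, 27, -18, -18, 18, 18, 18, -18]].
There the 2×2 minor on rows k ∈ {1, 2}, columns (i,j) ∈ {(1,1), (1,2)} is det [[36, 9], [27, 0]] = -243 ≠ 0, so this unfolding has rank ≥ 2; CP rank is at least every unfolding rank, so rank(T) ≥ 2.
In particular rank(T) ≥ 2 > 1, so T is not rank-1.

No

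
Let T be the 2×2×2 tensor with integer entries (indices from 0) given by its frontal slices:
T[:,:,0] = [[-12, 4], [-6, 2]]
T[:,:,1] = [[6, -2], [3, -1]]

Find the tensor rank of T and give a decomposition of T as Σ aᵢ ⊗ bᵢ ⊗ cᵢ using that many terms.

Lower bound: T ≠ 0 (e.g. T[0,0,0] = -12), so rank(T) ≥ 1.
Upper bound: if T = a ⊗ b ⊗ c then every fibre of T is a multiple of the corresponding factor, so read the factors off the fibres through the nonzero entry T[0,0,0] = -12.
The mode-1 fibre T[:,0,0] = [-12, -6] gives a = [2, 1] (primitive direction); the mode-2 fibre T[0,:,0] = [-12, 4] gives b = [3, -1]; then c[k] = T[0,0,k] / (a[0]·b[0]) = [-12, 6] / 6 = [-2, 1].
Expanding [2, 1] ⊗ [3, -1] ⊗ [-2, 1] reproduces all 8 entries of T, so T = [2, 1] ⊗ [3, -1] ⊗ [-2, 1] and rank(T) ≤ 1.
These bounds meet, so rank(T) = 1.

rank(T) = 1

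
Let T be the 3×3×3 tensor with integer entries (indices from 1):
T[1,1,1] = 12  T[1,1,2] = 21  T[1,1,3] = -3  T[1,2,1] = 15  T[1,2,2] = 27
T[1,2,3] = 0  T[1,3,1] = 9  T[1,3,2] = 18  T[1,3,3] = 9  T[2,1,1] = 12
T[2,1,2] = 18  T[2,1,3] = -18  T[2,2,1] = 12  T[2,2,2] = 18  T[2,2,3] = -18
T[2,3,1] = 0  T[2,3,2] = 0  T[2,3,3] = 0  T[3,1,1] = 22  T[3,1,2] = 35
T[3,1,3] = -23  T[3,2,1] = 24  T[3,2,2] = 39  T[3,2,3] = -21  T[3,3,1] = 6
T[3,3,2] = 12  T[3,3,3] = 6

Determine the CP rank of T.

2

Lower bound: the mode-1 unfolding of T (rows indexed by i, columns by (j,k) = (1,1), (1,2), (1,3), (2,1), (2,2), (2,3), (3,1), (3,2), (3,3)) is [[12, 21, -3, 15, 27, 0, 9, 18, 9], [12, 18, -18, 12, 18, -18, 0, 0, 0], [22, 35, -23, 24, 39, -21, 6, 12, 6]].
There the 2×2 minor on rows i ∈ {1, 2}, columns (j,k) ∈ {(1,1), (1,2)} is det [[12, 21], [12, 18]] = -36 ≠ 0, so this unfolding has rank ≥ 2; CP rank is at least every unfolding rank, so rank(T) ≥ 2. (This is only a lower bound: in general the CP rank may exceed every unfolding rank, so we still need to exhibit 2 rank-1 terms summing to T.)
Upper bound — finding two terms. Write S_k = T[:,:,k] for the frontal slices: S₁ = [[12, 15, 9], [12, 12, 0], [22, 24, 6]], S₂ = [[21, 27, 18], [18, 18, 0], [35, 39, 12]], S₃ = [[-3, 0, 9], [-18, -18, 0], [-23, -21, 6]].
If T = a₁ ∘ b₁ ∘ c₁ + a₂ ∘ b₂ ∘ c₂ then each S_k = c₁[k]·a₁b₁ᵀ + c₂[k]·a₂b₂ᵀ. S₁ and S₂ are linearly independent, so a₁b₁ᵀ and a₂b₂ᵀ must span the same plane of matrices: they are the rank-1 matrices of the form x·S₁ + y·S₂.
The 2×2 minor of x·S₁ + y·S₂ on rows {1,2}, columns {1,2} is −36·x² − 126·xy − 108·y² = (-18)·(2·x + 3·y)(x + 2·y), vanishing at (x:y) = (3:-2) and (2:-1).
M₁ = 3·S₁ − 2·S₂ = [[-6, -9, -9], [0, 0, 0], [-4, -6, -6]] = −(3, 0, 2)(2, 3, 3)ᵀ and M₂ = 2·S₁ − S₂ = [[3, 3, 0], [6, 6, 0], [9, 9, 0]] = 3·(1, 2, 3)(1, 1, 0)ᵀ, so take a₁ = (3, 0, 2), b₁ = (2, 3, 3), a₂ = (1, 2, 3), b₂ = (1, 1, 0).
Each slice is an integer combination of E₁ = a₁b₁ᵀ and E₂ = a₂b₂ᵀ: S₁ = E₁ + 6·E₂, S₂ = 2·E₁ + 9·E₂, S₃ = E₁ − 9·E₂; reading off coefficients, c₁ = (1, 2, 1) and c₂ = (6, 9, -9).
Hence T = (3, 0, 2) ∘ (2, 3, 3) ∘ (1, 2, 1) + (1, 2, 3) ∘ (1, 1, 0) ∘ (6, 9, -9), so rank(T) ≤ 2.
These bounds meet, so rank(T) = 2.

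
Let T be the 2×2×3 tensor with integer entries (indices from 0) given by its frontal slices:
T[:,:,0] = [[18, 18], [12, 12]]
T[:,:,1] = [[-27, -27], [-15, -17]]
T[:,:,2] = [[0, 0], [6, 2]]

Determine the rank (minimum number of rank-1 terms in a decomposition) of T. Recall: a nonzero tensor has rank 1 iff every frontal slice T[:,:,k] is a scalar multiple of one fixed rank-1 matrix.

Lower bound: the mode-1 unfolding of T (rows indexed by i, columns by (j,k) = (0,0), (0,1), (0,2), (1,0), (1,1), (1,2)) is [[18, -27, 0, 18, -27, 0], [12, -15, 6, 12, -17, 2]].
There the 2×2 minor on rows i ∈ {0, 1}, columns (j,k) ∈ {(0,0), (0,1)} is det [[18, -27], [12, -15]] = 54 ≠ 0, so this unfolding has rank ≥ 2; CP rank is at least every unfolding rank, so rank(T) ≥ 2. (Unfolding ranks only ever bound the CP rank from below — rank(T) can be strictly larger than all of them — so the matching upper bound has to come from an explicit 2-term decomposition.)
Upper bound — finding two terms. Write S_k = T[:,:,k] for the frontal slices: S₀ = [[18, 18], [12, 12]], S₁ = [[-27, -27], [-15, -17]], S₂ = [[0, 0], [6, 2]].
If T = a₁ ⊗ b₁ ⊗ c₁ + a₂ ⊗ b₂ ⊗ c₂ then each S_k = c₁[k]·a₁b₁ᵀ + c₂[k]·a₂b₂ᵀ. S₀ and S₁ are linearly independent, so a₁b₁ᵀ and a₂b₂ᵀ must span the same plane of matrices: they are the rank-1 matrices of the form x·S₀ + y·S₁.
det(x·S₀ + y·S₁) is −36·xy + 54·y² = (-18)·(2·x − 3·y)(y), vanishing at (x:y) = (3:2) and (1:0).
M₁ = 3·S₀ + 2·S₁ = [[0, 0], [6, 2]] = 2·(0, 1)(3, 1)ᵀ and M₂ = S₀ = [[18, 18], [12, 12]] = 6·(3, 2)(1, 1)ᵀ, so take a₁ = (0, 1), b₁ = (3, 1), a₂ = (3, 2), b₂ = (1, 1).
Each slice is an integer combination of E₁ = a₁b₁ᵀ and E₂ = a₂b₂ᵀ: S₀ = 6·E₂, S₁ = E₁ − 9·E₂, S₂ = 2·E₁; reading off coefficients, c₁ = (0, 1, 2) and c₂ = (6, -9, 0).
Hence T = (0, 1) ⊗ (3, 1) ⊗ (0, 1, 2) + (3, 2) ⊗ (1, 1) ⊗ (6, -9, 0), so rank(T) ≤ 2.
These bounds meet, so rank(T) = 2.

2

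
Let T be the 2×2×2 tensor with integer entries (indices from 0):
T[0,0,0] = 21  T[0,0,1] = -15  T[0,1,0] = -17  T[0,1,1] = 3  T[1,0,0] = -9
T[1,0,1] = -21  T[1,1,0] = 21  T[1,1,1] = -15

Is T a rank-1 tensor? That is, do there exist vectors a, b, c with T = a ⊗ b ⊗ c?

The mode-2 unfolding of T (rows indexed by j, columns by (i,k) = (0,0), (0,1), (1,0), (1,1)) is [[21, -15, -9, -21], [-17, 3, 21, -15]].
There the 2×2 minor on rows j ∈ {0, 1}, columns (i,k) ∈ {(0,0), (0,1)} is det [[21, -15], [-17, 3]] = -192 ≠ 0, so this unfolding has rank ≥ 2; CP rank is at least every unfolding rank, so rank(T) ≥ 2.
In particular rank(T) ≥ 2 > 1, so T is not rank-1.

No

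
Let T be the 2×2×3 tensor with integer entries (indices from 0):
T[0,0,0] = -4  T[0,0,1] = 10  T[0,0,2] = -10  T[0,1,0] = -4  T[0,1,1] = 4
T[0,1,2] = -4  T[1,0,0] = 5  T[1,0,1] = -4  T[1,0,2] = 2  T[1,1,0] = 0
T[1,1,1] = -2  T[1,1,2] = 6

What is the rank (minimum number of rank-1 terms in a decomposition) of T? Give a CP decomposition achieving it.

rank(T) = 3

Lower bound: the mode-3 unfolding of T (rows indexed by k, columns by (i,j) = (0,0), (0,1), (1,0), (1,1)) is [[-4, -4, 5, 0], [10, 4, -4, -2], [-10, -4, 2, 6]].
There the 3×3 minor on rows k ∈ {0, 1, 2}, columns (i,j) ∈ {(0,0), (0,1), (1,0)} is det [[-4, -4, 5], [10, 4, -4], [-10, -4, 2]] = -48 ≠ 0, so this unfolding has rank ≥ 3; CP rank is at least every unfolding rank, so rank(T) ≥ 3. (This is only a lower bound: in general the CP rank may exceed every unfolding rank, so we still need to exhibit 3 rank-1 terms summing to T.)
Upper bound: T is a sum of 3 rank-1 terms, T = [0, 1] ⊗ [1, -2] ⊗ [1, 0, -2] + [1, 0] ⊗ [1, 0] ⊗ [4, 2, -2] + [2, -1] ⊗ [2, 1] ⊗ [-2, 2, -2] (written with every a and b primitive with positive leading entry and the scale carried by c; CP decompositions are not unique, and this one is verified by expanding entrywise), so rank(T) ≤ 3.
These bounds meet, so rank(T) = 3.
Check entry T[0,0,2] = -10: (0)·(1)·(-2) + (1)·(1)·(-2) + (2)·(2)·(-2) = -10.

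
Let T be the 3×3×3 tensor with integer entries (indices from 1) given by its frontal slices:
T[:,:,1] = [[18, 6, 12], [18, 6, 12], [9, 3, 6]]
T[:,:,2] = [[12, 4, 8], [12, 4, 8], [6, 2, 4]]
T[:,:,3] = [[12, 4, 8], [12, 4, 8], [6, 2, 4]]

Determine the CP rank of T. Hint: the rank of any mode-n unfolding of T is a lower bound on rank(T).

1

Lower bound: T ≠ 0 (e.g. T[1,1,1] = 18), so rank(T) ≥ 1.
Upper bound: if T = a ⊗ b ⊗ c then every fibre of T is a multiple of the corresponding factor, so read the factors off the fibres through the nonzero entry T[1,1,1] = 18.
The mode-1 fibre T[:,1,1] = [18, 18, 9] gives a = (2, 2, 1) (primitive direction); the mode-2 fibre T[1,:,1] = [18, 6, 12] gives b = (3, 1, 2); then c[k] = T[1,1,k] / (a[1]·b[1]) = [18, 12, 12] / 6 = (3, 2, 2).
Expanding (2, 2, 1) ⊗ (3, 1, 2) ⊗ (3, 2, 2) reproduces all 27 entries of T, so T = (2, 2, 1) ⊗ (3, 1, 2) ⊗ (3, 2, 2) and rank(T) ≤ 1.
These bounds meet, so rank(T) = 1.
Check entry T[3,2,1] = 3: (1)·(1)·(3) = 3.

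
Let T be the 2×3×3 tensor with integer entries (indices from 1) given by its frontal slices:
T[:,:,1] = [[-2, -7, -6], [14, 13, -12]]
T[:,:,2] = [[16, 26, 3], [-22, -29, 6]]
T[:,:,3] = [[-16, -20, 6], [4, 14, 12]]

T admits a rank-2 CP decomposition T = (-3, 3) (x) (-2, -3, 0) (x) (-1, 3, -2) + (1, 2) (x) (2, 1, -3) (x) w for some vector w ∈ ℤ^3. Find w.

w = (2, -1, -2)

Subtract the known terms from T to get the rank-1 residual R = (1, 2) (x) (2, 1, -3) (x) w, so R[i,j,k] = a[i]·b[j]·w[k]. Pick indices with nonzero a[1]·b[1] = (1)·(2) = 2. Only the fibre through (1,1,·) is needed: R[1,1,:] = T[1,1,:] − Σₗ aₗ[1]bₗ[1]cₗ = [-2, 16, -16] − (-3)·(-2)·(-1, 3, -2) = [4, -2, -4]. Then w[k] = R[1,1,k] / 2 for each k, giving w = [4, -2, -4] / 2 = (2, -1, -2).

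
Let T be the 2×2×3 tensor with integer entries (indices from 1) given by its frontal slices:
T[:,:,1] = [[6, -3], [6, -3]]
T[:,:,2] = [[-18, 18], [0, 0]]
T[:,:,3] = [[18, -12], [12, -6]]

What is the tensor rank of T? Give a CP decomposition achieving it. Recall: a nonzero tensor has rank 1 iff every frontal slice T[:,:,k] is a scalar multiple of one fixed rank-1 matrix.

Lower bound: the mode-1 unfolding of T (rows indexed by i, columns by (j,k) = (1,1), (1,2), (1,3), (2,1), (2,2), (2,3)) is [[6, -18, 18, -3, 18, -12], [6, 0, 12, -3, 0, -6]].
There the 2×2 minor on rows i ∈ {1, 2}, columns (j,k) ∈ {(1,1), (1,2)} is det [[6, -18], [6, 0]] = 108 ≠ 0, so this unfolding has rank ≥ 2; CP rank is at least every unfolding rank, so rank(T) ≥ 2. (This is only a lower bound: in general the CP rank may exceed every unfolding rank, so we still need to exhibit 2 rank-1 terms summing to T.)
Upper bound — finding two terms. Write S_k = T[:,:,k] for the frontal slices: S₁ = [[6, -3], [6, -3]], S₂ = [[-18, 18], [0, 0]], S₃ = [[18, -12], [12, -6]].
If T = a₁ ⊗ b₁ ⊗ c₁ + a₂ ⊗ b₂ ⊗ c₂ then each S_k = c₁[k]·a₁b₁ᵀ + c₂[k]·a₂b₂ᵀ. S₁ and S₂ are linearly independent, so a₁b₁ᵀ and a₂b₂ᵀ must span the same plane of matrices: they are the rank-1 matrices of the form x·S₁ + y·S₂.
det(x·S₁ + y·S₂) is −54·xy = (-54)·(y)(x), vanishing at (x:y) = (1:0) and (0:1).
M₁ = S₁ = [[6, -3], [6, -3]] = 3·[1, 1][2, -1]ᵀ and M₂ = S₂ = [[-18, 18], [0, 0]] = (-18)·[1, 0][1, -1]ᵀ, so take a₁ = [1, 1], b₁ = [2, -1], a₂ = [1, 0], b₂ = [1, -1].
Each slice is an integer combination of E₁ = a₁b₁ᵀ and E₂ = a₂b₂ᵀ: S₁ = 3·E₁, S₂ = −18·E₂, S₃ = 6·E₁ + 6·E₂; reading off coefficients, c₁ = [3, 0, 6] and c₂ = [0, -18, 6].
Hence T = [1, 1] ⊗ [2, -1] ⊗ [3, 0, 6] + [1, 0] ⊗ [1, -1] ⊗ [0, -18, 6], so rank(T) ≤ 2.
These bounds meet, so rank(T) = 2.

rank(T) = 2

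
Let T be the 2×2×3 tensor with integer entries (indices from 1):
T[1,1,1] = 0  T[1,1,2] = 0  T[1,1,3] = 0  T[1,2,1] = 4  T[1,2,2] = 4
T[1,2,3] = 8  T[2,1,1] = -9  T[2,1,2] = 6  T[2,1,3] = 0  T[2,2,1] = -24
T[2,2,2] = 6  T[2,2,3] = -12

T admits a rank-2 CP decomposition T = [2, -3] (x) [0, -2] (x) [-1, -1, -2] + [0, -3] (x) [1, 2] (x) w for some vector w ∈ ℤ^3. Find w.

Subtract the known terms from T to get the rank-1 residual R = [0, -3] (x) [1, 2] (x) w, so R[i,j,k] = a[i]·b[j]·w[k]. Pick indices with nonzero a[2]·b[1] = (-3)·(1) = -3. Only the fibre through (2,1,·) is needed: R[2,1,:] = T[2,1,:] − Σₗ aₗ[2]bₗ[1]cₗ = [-9, 6, 0] − (-3)·(0)·[-1, -1, -2] = [-9, 6, 0]. Then w[k] = R[2,1,k] / -3 for each k, giving w = [-9, 6, 0] / -3 = [3, -2, 0].

w = [3, -2, 0]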